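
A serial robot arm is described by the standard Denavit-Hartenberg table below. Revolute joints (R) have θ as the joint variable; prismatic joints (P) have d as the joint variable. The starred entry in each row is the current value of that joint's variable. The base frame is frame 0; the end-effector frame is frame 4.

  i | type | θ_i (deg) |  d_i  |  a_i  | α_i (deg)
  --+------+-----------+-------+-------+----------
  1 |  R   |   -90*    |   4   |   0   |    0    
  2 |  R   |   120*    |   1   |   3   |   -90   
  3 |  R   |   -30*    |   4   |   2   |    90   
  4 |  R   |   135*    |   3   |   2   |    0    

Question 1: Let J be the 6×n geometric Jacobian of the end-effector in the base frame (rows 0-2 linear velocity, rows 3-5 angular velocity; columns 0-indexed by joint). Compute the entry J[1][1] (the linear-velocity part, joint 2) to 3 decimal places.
axis z_1 = (0.0000,0.0000,1.0000); lever o_n−o_1 = (-0.9687,5.6925,3.8910)
cross product → J_v[:, 1] = (-5.6925,-0.9687,0.0000)
J_ω[:, 1] = z_1
entry J[1][1] = -0.9687

-0.969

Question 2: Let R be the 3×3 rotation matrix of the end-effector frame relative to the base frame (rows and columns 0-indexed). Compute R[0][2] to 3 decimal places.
End-effector z-axis (col 2 of R) = (-0.4330,-0.2500,0.8660)
R[0][2] = -0.4330

-0.433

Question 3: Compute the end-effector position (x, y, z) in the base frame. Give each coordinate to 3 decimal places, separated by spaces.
-0.969 5.692 7.891

after link 1: o_1 = (0.0000, 0.0000, 4.0000)
after link 2: o_2 = (2.5981, 1.5000, 5.0000)
after link 3: o_3 = (2.0981, 5.8301, 6.0000)
after link 4: o_4 = (-0.9687, 5.6925, 7.8910)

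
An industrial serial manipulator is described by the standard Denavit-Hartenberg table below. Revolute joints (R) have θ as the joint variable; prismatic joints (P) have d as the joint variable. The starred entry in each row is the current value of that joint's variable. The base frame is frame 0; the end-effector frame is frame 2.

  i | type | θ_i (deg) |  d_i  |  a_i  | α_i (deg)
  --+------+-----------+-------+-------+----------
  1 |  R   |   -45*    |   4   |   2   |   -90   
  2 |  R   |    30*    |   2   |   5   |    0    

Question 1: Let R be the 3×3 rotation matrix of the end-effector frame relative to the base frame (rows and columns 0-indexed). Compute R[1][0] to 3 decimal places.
-0.612

End-effector x-axis (col 0 of R) = (0.6124,-0.6124,-0.5000)
R[1][0] = -0.6124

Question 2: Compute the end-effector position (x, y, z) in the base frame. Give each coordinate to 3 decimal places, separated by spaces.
5.890 -3.062 1.500

after link 1: o_1 = (1.4142, -1.4142, 4.0000)
after link 2: o_2 = (5.8903, -3.0619, 1.5000)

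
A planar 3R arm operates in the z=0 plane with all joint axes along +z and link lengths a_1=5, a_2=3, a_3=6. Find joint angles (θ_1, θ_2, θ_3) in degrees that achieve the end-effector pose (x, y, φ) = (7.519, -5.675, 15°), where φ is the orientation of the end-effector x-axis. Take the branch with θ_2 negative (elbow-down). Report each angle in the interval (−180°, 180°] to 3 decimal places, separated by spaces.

-60.001 -45.001 120.001

wrist centre = target − a_3·(cos φ, sin φ) = (1.7234, -7.2279)
cos θ_2 = (55.2130−5²−3²)/(2·5·3) = 0.7071; θ_2 = -45.0005° (elbow-down)
β = atan2(-7.2279,1.7234) = -76.5887°; ψ = atan2(-2.1213,7.1213) = -16.5881°
θ_1 = β − ψ = -60.0006°
θ_3 = φ − θ_1 − θ_2 = 120.0011° (wrapped to (-180°,180°])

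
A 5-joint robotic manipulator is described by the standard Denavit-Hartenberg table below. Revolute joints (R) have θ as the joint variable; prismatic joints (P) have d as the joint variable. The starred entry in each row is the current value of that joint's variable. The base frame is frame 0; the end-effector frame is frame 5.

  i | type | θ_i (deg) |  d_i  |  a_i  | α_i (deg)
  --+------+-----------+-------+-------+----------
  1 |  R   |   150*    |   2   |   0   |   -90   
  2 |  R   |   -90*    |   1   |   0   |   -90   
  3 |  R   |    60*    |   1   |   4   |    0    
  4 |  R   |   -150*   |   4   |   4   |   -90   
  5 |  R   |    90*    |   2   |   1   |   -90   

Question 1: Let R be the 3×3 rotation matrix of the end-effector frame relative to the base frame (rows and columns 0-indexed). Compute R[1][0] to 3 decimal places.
End-effector x-axis (col 0 of R) = (0.8660,-0.5000,0.0000)
R[1][0] = -0.5000

-0.500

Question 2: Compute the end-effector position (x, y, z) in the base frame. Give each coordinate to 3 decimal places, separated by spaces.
after link 1: o_1 = (0.0000, 0.0000, 2.0000)
after link 2: o_2 = (-0.5000, -0.8660, 2.0000)
after link 3: o_3 = (0.3660, 2.6340, 4.0000)
after link 4: o_4 = (-5.0981, 1.1699, 4.0000)
after link 5: o_5 = (-4.2321, 0.6699, 6.0000)

-4.232 0.670 6.000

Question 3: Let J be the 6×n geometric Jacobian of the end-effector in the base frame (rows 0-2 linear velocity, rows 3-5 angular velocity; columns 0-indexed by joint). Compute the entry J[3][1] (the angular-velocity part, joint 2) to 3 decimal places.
-0.500

axis z_1 = (-0.5000,-0.8660,0.0000); lever o_n−o_1 = (-4.2321,0.6699,4.0000)
cross product → J_v[:, 1] = (-3.4641,2.0000,-4.0000)
J_ω[:, 1] = z_1
entry J[3][1] = -0.5000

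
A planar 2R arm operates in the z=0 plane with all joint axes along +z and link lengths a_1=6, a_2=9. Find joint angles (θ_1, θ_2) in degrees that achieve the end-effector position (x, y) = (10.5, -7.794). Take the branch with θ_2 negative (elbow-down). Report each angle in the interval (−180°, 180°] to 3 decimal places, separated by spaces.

cos θ_2 = (170.9964−6²−9²)/(2·6·9) = 0.5000; θ_2 = -60.0022° (elbow-down)
β = atan2(-7.7940,10.5000) = -36.5860°; ψ = atan2(-7.7944,10.4997) = -36.5882°
θ_1 = β − ψ = 0.0022°

0.002 -60.002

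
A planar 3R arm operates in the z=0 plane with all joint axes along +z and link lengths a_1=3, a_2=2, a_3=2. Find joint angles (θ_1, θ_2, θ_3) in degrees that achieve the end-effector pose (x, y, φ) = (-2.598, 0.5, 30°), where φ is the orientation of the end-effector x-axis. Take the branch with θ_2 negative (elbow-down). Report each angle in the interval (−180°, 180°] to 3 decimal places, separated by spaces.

-149.999 -60.004 -119.998

wrist centre = target − a_3·(cos φ, sin φ) = (-4.3301, -0.5000)
cos θ_2 = (18.9993−3²−2²)/(2·3·2) = 0.4999; θ_2 = -60.0036° (elbow-down)
β = atan2(-0.5000,-4.3301) = -173.4131°; ψ = atan2(-1.7321,3.9999) = -23.4146°
θ_1 = β − ψ = -149.9985°
θ_3 = φ − θ_1 − θ_2 = -119.9978° (wrapped to (-180°,180°])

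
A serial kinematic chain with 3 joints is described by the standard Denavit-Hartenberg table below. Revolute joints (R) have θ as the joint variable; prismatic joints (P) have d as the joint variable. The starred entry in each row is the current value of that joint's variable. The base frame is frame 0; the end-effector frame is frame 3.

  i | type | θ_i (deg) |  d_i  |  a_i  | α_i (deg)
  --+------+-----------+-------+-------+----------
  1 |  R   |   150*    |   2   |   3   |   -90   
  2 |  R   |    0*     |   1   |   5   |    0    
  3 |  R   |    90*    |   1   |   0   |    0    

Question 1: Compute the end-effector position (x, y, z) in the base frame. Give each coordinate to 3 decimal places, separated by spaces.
-7.928 2.268 2.000

after link 1: o_1 = (-2.5981, 1.5000, 2.0000)
after link 2: o_2 = (-7.4282, 3.1340, 2.0000)
after link 3: o_3 = (-7.9282, 2.2679, 2.0000)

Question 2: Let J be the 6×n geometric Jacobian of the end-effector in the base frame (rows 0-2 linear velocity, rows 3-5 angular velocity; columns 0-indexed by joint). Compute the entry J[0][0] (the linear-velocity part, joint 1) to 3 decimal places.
axis z_0 = ẑ; lever o_n−o_0 = (-7.9282,2.2679,2.0000)
cross product → J_v[:, 0] = (-2.2679,-7.9282,0.0000)
J_ω[:, 0] = z_0
entry J[0][0] = -2.2679

-2.268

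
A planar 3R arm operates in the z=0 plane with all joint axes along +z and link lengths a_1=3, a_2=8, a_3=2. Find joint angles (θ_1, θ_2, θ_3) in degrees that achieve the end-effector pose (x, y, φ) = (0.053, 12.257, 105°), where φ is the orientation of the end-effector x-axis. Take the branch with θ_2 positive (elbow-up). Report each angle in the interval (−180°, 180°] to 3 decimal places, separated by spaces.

wrist centre = target − a_3·(cos φ, sin φ) = (0.5706, 10.3251)
cos θ_2 = (106.9343−3²−8²)/(2·3·8) = 0.7070; θ_2 = 45.0115° (elbow-up)
β = atan2(10.3251,0.5706) = 86.8367°; ψ = atan2(5.6580,8.6557) = 33.1715°
θ_1 = β − ψ = 53.6652°
θ_3 = φ − θ_1 − θ_2 = 6.3233° (wrapped to (-180°,180°])

53.665 45.011 6.323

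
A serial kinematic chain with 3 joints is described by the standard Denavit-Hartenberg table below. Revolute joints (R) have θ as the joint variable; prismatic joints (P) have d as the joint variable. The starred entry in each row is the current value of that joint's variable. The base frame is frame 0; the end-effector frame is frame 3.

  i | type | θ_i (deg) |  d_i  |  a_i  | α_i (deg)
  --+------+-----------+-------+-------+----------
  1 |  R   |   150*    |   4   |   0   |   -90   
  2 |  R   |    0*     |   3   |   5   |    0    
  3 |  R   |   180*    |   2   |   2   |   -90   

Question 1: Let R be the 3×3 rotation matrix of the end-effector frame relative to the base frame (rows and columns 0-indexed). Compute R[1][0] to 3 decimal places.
-0.500

End-effector x-axis (col 0 of R) = (0.8660,-0.5000,-0.0000)
R[1][0] = -0.5000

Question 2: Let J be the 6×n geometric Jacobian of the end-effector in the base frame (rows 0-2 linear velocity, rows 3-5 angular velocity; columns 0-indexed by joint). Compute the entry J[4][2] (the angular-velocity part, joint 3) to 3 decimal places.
-0.866

axis z_2 = (-0.5000,-0.8660,0.0000); lever o_n−o_2 = (0.7321,-2.7321,0.0000)
cross product → J_v[:, 2] = (0.0000,0.0000,2.0000)
J_ω[:, 2] = z_2
entry J[4][2] = -0.8660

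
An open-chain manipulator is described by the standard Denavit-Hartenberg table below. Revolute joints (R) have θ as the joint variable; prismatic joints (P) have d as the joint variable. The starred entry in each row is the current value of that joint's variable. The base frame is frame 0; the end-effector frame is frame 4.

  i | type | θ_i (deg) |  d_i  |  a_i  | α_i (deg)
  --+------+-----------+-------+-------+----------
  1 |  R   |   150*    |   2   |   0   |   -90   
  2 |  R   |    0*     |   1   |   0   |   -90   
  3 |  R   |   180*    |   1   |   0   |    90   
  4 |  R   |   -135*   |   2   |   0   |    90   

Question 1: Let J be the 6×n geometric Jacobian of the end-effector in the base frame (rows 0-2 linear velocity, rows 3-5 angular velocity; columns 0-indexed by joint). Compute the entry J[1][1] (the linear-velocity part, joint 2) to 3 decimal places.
-0.500

axis z_1 = (-0.5000,-0.8660,0.0000); lever o_n−o_1 = (0.5000,0.8660,-1.0000)
cross product → J_v[:, 1] = (0.8660,-0.5000,-0.0000)
J_ω[:, 1] = z_1
entry J[1][1] = -0.5000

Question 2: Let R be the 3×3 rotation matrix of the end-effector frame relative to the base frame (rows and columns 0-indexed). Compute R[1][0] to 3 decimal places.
End-effector x-axis (col 0 of R) = (-0.6124,0.3536,0.7071)
R[1][0] = 0.3536

0.354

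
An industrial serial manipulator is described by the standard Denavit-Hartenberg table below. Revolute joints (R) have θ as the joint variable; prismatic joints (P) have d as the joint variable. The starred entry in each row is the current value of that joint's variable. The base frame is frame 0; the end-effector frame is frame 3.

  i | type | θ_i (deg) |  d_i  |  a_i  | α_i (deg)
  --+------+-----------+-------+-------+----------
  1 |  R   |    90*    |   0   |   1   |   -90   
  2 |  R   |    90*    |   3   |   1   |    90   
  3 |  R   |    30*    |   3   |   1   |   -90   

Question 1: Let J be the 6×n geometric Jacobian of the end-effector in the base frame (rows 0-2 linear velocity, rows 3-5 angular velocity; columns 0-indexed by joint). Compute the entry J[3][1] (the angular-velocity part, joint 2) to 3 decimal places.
axis z_1 = (-1.0000,0.0000,0.0000); lever o_n−o_1 = (-3.5000,3.0000,-1.8660)
cross product → J_v[:, 1] = (-0.0000,-1.8660,-3.0000)
J_ω[:, 1] = z_1
entry J[3][1] = -1.0000

-1.000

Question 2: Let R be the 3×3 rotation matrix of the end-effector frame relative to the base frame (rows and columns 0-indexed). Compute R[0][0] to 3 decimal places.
-0.500

End-effector x-axis (col 0 of R) = (-0.5000,0.0000,-0.8660)
R[0][0] = -0.5000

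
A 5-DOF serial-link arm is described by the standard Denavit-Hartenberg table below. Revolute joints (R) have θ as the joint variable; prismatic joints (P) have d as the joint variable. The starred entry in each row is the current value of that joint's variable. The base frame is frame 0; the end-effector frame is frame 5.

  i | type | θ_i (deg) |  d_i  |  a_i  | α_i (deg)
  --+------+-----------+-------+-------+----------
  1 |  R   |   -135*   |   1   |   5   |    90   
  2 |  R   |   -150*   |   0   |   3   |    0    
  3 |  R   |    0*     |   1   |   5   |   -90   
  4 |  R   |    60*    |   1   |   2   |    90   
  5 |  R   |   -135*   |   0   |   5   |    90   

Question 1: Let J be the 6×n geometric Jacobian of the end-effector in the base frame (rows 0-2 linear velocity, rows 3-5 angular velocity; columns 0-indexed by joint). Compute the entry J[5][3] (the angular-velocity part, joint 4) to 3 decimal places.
-0.866

axis z_3 = (-0.3536,-0.3536,-0.8660); lever o_n−o_3 = (-0.5140,1.3666,2.5797)
cross product → J_v[:, 3] = (0.2714,1.3572,-0.6649)
J_ω[:, 3] = z_3
entry J[5][3] = -0.8660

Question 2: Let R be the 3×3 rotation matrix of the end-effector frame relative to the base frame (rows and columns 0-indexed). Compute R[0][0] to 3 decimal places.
-0.400

End-effector x-axis (col 0 of R) = (-0.3995,0.4665,0.7891)
R[0][0] = -0.3995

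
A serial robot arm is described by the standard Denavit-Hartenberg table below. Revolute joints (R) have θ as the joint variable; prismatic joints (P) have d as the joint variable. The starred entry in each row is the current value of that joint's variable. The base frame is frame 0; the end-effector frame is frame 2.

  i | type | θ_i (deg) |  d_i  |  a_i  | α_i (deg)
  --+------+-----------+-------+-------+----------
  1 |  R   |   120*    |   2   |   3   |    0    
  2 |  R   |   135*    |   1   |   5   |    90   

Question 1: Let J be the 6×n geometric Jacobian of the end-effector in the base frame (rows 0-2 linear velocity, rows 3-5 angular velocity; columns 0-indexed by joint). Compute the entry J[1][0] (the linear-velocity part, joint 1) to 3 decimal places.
-2.794

axis z_0 = ẑ; lever o_n−o_0 = (-2.7941,-2.2316,3.0000)
cross product → J_v[:, 0] = (2.2316,-2.7941,0.0000)
J_ω[:, 0] = z_0
entry J[1][0] = -2.7941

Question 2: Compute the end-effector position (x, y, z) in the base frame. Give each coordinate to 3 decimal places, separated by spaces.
-2.794 -2.232 3.000

after link 1: o_1 = (-1.5000, 2.5981, 2.0000)
after link 2: o_2 = (-2.7941, -2.2316, 3.0000)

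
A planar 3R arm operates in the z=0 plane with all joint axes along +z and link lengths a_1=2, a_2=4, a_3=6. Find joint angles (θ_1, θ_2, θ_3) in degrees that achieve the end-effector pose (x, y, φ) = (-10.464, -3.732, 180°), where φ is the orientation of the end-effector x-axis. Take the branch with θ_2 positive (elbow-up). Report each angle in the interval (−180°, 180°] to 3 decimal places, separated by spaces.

wrist centre = target − a_3·(cos φ, sin φ) = (-4.4640, -3.7320)
cos θ_2 = (33.8551−2²−4²)/(2·2·4) = 0.8659; θ_2 = 30.0092° (elbow-up)
β = atan2(-3.7320,-4.4640) = -140.1037°; ψ = atan2(2.0006,5.4638) = 20.1101°
θ_1 = β − ψ = -160.2138°
θ_3 = φ − θ_1 − θ_2 = -49.7954° (wrapped to (-180°,180°])

-160.214 30.009 -49.795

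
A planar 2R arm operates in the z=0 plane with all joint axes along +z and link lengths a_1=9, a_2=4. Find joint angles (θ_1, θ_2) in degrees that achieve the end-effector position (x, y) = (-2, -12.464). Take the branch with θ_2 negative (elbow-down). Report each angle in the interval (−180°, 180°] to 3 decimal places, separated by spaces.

-89.999 -30.004

cos θ_2 = (159.3513−9²−4²)/(2·9·4) = 0.8660; θ_2 = -30.0040° (elbow-down)
β = atan2(-12.4640,-2.0000) = -99.1161°; ψ = atan2(-2.0002,12.4640) = -9.1172°
θ_1 = β − ψ = -89.9989°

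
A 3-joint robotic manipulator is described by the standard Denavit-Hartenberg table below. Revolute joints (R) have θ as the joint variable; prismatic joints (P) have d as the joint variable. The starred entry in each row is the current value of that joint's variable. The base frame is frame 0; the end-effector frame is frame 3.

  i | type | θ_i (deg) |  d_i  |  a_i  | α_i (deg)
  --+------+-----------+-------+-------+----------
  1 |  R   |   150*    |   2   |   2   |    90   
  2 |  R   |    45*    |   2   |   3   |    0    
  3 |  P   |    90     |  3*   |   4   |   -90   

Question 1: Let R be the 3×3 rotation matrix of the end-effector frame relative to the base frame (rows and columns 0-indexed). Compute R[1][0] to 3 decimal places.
-0.354

End-effector x-axis (col 0 of R) = (0.6124,-0.3536,0.7071)
R[1][0] = -0.3536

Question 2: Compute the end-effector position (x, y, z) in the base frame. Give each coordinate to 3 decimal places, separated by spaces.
1.380 4.977 6.950

after link 1: o_1 = (-1.7321, 1.0000, 2.0000)
after link 2: o_2 = (-2.5692, 3.7927, 4.1213)
after link 3: o_3 = (1.3803, 4.9766, 6.9497)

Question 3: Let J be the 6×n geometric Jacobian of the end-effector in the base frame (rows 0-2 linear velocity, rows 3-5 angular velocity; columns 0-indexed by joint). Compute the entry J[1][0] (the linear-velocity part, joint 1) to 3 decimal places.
axis z_0 = ẑ; lever o_n−o_0 = (1.3803,4.9766,6.9497)
cross product → J_v[:, 0] = (-4.9766,1.3803,0.0000)
J_ω[:, 0] = z_0
entry J[1][0] = 1.3803

1.380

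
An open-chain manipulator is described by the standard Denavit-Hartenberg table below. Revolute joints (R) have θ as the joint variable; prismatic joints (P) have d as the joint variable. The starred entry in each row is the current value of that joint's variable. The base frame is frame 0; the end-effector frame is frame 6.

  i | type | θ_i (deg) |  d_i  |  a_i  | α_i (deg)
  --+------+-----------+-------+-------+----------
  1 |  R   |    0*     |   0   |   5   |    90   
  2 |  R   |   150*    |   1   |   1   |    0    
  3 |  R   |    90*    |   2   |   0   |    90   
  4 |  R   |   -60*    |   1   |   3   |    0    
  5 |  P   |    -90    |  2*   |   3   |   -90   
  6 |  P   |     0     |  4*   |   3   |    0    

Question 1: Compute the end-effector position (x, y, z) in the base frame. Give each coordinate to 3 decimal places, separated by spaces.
2.384 6.062 3.469

after link 1: o_1 = (5.0000, 0.0000, 0.0000)
after link 2: o_2 = (4.1340, -1.0000, 0.5000)
after link 3: o_3 = (4.1340, -3.0000, 0.5000)
after link 4: o_4 = (2.5179, -0.4019, -0.2990)
after link 5: o_5 = (2.0849, 1.0981, 2.9510)
after link 6: o_6 = (2.3840, 6.0622, 3.4689)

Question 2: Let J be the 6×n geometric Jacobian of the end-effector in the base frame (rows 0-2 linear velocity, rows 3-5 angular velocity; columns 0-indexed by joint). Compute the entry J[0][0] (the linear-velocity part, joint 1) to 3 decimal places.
axis z_0 = ẑ; lever o_n−o_0 = (2.3840,6.0622,3.4689)
cross product → J_v[:, 0] = (-6.0622,2.3840,0.0000)
J_ω[:, 0] = z_0
entry J[0][0] = -6.0622

-6.062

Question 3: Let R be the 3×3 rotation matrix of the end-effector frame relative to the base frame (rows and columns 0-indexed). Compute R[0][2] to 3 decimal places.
-0.250

End-effector z-axis (col 2 of R) = (-0.2500,0.8660,-0.4330)
R[0][2] = -0.2500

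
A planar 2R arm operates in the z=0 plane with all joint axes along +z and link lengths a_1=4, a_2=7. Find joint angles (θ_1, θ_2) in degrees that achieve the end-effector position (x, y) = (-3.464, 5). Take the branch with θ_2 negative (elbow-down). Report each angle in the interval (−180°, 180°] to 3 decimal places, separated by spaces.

cos θ_2 = (36.9993−4²−7²)/(2·4·7) = -0.5000; θ_2 = -120.0008° (elbow-down)
β = atan2(5.0000,-3.4640) = 124.7142°; ψ = atan2(-6.0621,0.4999) = -85.2858°
θ_1 = β − ψ = 210.0000°

-150.000 -120.001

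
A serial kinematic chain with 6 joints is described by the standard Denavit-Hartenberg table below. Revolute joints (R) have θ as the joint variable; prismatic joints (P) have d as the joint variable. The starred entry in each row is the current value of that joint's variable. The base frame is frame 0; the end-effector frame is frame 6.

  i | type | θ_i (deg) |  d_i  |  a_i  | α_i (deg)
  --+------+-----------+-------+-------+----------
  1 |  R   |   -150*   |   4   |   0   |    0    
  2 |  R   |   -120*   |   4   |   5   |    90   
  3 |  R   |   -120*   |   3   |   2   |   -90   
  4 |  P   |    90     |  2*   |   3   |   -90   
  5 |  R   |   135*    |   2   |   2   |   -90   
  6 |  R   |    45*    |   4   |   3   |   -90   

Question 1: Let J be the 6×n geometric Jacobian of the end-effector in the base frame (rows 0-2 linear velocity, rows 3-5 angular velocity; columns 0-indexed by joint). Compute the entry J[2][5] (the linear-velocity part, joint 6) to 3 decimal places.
-2.587

axis z_5 = (0.7071,0.6124,-0.3536); lever o_n−o_5 = (4.3284,0.0898,-2.5013)
cross product → J_v[:, 5] = (-1.5000,0.2384,-2.5871)
J_ω[:, 5] = z_5
entry J[2][5] = -2.5871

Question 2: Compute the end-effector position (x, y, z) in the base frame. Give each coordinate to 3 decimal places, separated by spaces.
5.743 5.597 5.206

after link 1: o_1 = (0.0000, 0.0000, 4.0000)
after link 2: o_2 = (-0.0000, 5.0000, 8.0000)
after link 3: o_3 = (3.0000, 4.0000, 6.2679)
after link 4: o_4 = (-0.0000, 5.7321, 5.2679)
after link 5: o_5 = (1.4142, 5.5073, 7.7071)
after link 6: o_6 = (5.7426, 5.5971, 5.2058)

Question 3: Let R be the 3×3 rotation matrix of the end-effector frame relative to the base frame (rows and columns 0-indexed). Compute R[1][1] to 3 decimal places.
-0.612

End-effector y-axis (col 1 of R) = (-0.7071,-0.6124,0.3536)
R[1][1] = -0.6124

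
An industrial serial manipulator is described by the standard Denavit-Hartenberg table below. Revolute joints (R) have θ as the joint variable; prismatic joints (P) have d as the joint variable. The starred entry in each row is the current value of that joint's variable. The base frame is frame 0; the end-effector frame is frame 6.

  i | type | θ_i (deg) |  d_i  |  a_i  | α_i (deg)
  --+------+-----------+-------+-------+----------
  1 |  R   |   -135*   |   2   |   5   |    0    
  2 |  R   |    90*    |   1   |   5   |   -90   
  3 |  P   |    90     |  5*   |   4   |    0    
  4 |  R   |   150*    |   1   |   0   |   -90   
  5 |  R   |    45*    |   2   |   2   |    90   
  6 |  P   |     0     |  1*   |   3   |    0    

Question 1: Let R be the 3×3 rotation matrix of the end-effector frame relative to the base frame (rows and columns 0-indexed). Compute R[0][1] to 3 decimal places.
End-effector y-axis (col 1 of R) = (0.6124,-0.6124,0.5000)
R[0][1] = 0.6124

0.612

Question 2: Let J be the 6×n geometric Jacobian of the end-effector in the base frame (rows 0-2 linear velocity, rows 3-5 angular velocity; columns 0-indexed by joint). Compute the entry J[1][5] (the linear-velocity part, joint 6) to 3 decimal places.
0.750

prismatic axis z_5 = (0.2500,0.7500,0.6124)
J_v[:, 5] = z_5; J_ω[:, 5] = (0,0,0)
entry J[1][5] = 0.7500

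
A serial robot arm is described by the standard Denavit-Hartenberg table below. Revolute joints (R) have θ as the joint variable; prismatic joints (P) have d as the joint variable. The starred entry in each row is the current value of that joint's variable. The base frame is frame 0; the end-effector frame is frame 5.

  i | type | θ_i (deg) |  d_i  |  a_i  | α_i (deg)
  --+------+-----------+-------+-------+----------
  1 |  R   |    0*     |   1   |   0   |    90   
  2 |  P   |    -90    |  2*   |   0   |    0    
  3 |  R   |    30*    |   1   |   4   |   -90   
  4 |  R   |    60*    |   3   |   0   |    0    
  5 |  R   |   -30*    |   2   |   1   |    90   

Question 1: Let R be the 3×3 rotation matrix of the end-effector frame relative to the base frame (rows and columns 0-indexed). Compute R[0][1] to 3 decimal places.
End-effector y-axis (col 1 of R) = (0.8660,0.0000,0.5000)
R[0][1] = 0.8660

0.866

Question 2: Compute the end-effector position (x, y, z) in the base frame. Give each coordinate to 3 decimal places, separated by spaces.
after link 1: o_1 = (0.0000, 0.0000, 1.0000)
after link 2: o_2 = (0.0000, -2.0000, 1.0000)
after link 3: o_3 = (2.0000, -3.0000, -2.4641)
after link 4: o_4 = (4.5981, -3.0000, -0.9641)
after link 5: o_5 = (6.7631, -2.5000, -0.7141)

6.763 -2.500 -0.714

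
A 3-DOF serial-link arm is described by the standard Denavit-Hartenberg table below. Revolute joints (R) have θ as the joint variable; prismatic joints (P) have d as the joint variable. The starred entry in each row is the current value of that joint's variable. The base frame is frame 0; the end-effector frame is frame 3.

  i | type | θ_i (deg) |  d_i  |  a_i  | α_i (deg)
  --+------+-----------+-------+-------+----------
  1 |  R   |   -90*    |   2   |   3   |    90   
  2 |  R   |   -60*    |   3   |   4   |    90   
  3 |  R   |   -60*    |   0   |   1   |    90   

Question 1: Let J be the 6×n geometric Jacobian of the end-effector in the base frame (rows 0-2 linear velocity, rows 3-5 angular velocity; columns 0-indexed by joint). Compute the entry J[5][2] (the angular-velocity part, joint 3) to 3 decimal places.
-0.500

axis z_2 = (-0.0000,0.8660,-0.5000); lever o_n−o_2 = (0.8660,-0.2500,-0.4330)
cross product → J_v[:, 2] = (-0.5000,-0.4330,-0.7500)
J_ω[:, 2] = z_2
entry J[5][2] = -0.5000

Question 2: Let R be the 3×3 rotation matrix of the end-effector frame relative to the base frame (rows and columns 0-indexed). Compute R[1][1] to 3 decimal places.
0.866

End-effector y-axis (col 1 of R) = (-0.0000,0.8660,-0.5000)
R[1][1] = 0.8660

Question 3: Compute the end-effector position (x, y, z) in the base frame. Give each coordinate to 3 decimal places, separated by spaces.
-2.134 -5.250 -1.897

after link 1: o_1 = (0.0000, -3.0000, 2.0000)
after link 2: o_2 = (-3.0000, -5.0000, -1.4641)
after link 3: o_3 = (-2.1340, -5.2500, -1.8971)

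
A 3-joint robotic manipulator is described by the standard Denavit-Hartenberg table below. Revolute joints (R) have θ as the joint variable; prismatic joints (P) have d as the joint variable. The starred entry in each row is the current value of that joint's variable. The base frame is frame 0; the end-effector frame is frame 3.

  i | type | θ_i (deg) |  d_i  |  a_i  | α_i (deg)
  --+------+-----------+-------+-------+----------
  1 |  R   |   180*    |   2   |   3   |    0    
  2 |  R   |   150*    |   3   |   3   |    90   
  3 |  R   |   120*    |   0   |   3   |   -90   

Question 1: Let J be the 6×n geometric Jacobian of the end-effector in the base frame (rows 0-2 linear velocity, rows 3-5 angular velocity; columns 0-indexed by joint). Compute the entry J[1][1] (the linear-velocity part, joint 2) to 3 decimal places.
axis z_1 = (0.0000,0.0000,1.0000); lever o_n−o_1 = (1.2990,-0.7500,5.5981)
cross product → J_v[:, 1] = (0.7500,1.2990,-0.0000)
J_ω[:, 1] = z_1
entry J[1][1] = 1.2990

1.299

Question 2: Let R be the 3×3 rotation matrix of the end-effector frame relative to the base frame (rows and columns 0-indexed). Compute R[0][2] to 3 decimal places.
-0.750

End-effector z-axis (col 2 of R) = (-0.7500,0.4330,-0.5000)
R[0][2] = -0.7500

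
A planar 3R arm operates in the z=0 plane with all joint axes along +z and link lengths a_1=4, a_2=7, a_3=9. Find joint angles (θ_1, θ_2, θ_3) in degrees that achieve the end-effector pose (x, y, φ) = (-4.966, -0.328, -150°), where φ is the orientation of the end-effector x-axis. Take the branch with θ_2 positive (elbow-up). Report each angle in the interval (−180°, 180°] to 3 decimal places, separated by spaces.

wrist centre = target − a_3·(cos φ, sin φ) = (2.8282, 4.1720)
cos θ_2 = (25.4045−4²−7²)/(2·4·7) = -0.7071; θ_2 = 134.9965° (elbow-up)
β = atan2(4.1720,2.8282) = 55.8664°; ψ = atan2(4.9501,-0.9494) = 100.8577°
θ_1 = β − ψ = -44.9913°
θ_3 = φ − θ_1 − θ_2 = 119.9949° (wrapped to (-180°,180°])

-44.991 134.996 119.995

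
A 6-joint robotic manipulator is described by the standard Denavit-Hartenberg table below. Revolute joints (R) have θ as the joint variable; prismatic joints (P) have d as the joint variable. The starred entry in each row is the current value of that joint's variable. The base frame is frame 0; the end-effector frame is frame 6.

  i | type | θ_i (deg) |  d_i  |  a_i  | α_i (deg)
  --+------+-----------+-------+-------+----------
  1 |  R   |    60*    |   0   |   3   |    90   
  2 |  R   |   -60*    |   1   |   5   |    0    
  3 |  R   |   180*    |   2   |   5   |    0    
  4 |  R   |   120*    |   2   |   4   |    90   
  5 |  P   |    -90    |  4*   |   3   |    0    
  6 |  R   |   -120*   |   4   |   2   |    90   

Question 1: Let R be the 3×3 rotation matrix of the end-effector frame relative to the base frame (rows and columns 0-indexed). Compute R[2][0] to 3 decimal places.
0.750

End-effector x-axis (col 0 of R) = (0.6495,0.1250,0.7500)
R[2][0] = 0.7500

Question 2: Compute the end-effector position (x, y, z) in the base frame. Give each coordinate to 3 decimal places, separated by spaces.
0.067 -5.884 2.036

after link 1: o_1 = (1.5000, 2.5981, 0.0000)
after link 2: o_2 = (3.6160, 4.2631, -4.3301)
after link 3: o_3 = (4.0981, 1.0981, 0.0000)
after link 4: o_4 = (4.8301, -1.6340, -3.4641)
after link 5: o_5 = (0.5000, -3.1340, -1.4641)
after link 6: o_6 = (0.0670, -5.8840, 2.0359)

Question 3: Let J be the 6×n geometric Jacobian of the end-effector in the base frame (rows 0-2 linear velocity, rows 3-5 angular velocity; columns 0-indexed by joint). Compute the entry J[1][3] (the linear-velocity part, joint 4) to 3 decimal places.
-1.763

axis z_3 = (0.8660,-0.5000,0.0000); lever o_n−o_3 = (-4.0311,-6.9821,2.0359)
cross product → J_v[:, 3] = (-1.0179,-1.7631,-8.0622)
J_ω[:, 3] = z_3
entry J[1][3] = -1.7631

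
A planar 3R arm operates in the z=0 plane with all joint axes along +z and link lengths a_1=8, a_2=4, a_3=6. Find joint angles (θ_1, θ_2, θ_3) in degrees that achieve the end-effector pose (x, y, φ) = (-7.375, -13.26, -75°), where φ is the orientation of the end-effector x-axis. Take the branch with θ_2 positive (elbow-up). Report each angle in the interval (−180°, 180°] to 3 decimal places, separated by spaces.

-149.998 30.000 44.998

wrist centre = target − a_3·(cos φ, sin φ) = (-8.9279, -7.4644)
cos θ_2 = (135.4256−8²−4²)/(2·8·4) = 0.8660; θ_2 = 30.0001° (elbow-up)
β = atan2(-7.4644,-8.9279) = -140.1017°; ψ = atan2(2.0000,11.4641) = 9.8961°
θ_1 = β − ψ = -149.9978°
θ_3 = φ − θ_1 − θ_2 = 44.9978° (wrapped to (-180°,180°])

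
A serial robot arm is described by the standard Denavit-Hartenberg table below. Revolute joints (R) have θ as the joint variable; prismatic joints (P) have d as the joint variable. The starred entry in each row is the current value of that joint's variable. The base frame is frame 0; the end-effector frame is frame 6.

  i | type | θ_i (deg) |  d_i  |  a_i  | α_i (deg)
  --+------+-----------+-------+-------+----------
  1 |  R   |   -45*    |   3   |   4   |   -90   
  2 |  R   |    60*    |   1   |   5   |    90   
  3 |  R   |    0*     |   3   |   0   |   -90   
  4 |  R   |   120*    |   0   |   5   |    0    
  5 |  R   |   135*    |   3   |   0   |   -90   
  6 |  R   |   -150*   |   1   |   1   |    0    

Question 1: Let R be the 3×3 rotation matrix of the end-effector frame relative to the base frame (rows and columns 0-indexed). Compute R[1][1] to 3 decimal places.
End-effector y-axis (col 1 of R) = (0.8624,0.3624,0.3536)
R[1][1] = 0.3624

0.362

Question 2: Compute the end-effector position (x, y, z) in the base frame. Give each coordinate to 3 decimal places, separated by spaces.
6.147 0.217 -1.150

after link 1: o_1 = (2.8284, -2.8284, 3.0000)
after link 2: o_2 = (5.3033, -3.8891, -1.3301)
after link 3: o_3 = (7.1404, -5.7262, 0.1699)
after link 4: o_4 = (3.6049, -2.1907, 0.1699)
after link 5: o_5 = (5.7262, -0.0694, 0.1699)
after link 6: o_6 = (6.1467, 0.2172, -1.1496)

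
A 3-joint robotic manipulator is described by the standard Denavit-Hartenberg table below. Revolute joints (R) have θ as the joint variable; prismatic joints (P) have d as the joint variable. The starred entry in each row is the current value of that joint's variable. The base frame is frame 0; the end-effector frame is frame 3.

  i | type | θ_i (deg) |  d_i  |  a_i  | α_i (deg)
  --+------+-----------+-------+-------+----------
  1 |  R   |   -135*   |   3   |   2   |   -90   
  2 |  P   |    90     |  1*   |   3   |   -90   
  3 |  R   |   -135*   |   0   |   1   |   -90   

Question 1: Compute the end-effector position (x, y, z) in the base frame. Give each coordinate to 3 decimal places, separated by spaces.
after link 1: o_1 = (-1.4142, -1.4142, 3.0000)
after link 2: o_2 = (-0.7071, -2.1213, 0.0000)
after link 3: o_3 = (-0.2071, -2.6213, 0.7071)

-0.207 -2.621 0.707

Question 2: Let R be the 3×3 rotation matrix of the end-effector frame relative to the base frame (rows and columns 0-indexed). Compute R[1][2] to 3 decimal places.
End-effector z-axis (col 2 of R) = (0.5000,-0.5000,-0.7071)
R[1][2] = -0.5000

-0.500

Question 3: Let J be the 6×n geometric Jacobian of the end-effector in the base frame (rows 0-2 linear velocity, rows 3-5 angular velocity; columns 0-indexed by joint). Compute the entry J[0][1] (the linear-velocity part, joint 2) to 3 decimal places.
prismatic axis z_1 = (0.7071,-0.7071,0.0000)
J_v[:, 1] = z_1; J_ω[:, 1] = (0,0,0)
entry J[0][1] = 0.7071

0.707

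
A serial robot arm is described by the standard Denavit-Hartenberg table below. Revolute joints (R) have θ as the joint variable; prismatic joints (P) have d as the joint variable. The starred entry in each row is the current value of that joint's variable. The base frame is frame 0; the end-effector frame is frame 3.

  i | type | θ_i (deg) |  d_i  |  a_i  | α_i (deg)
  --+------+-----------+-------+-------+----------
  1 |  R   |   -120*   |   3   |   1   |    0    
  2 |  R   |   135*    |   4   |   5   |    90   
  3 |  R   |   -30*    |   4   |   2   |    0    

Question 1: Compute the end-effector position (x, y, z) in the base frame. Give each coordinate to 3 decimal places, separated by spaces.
after link 1: o_1 = (-0.5000, -0.8660, 3.0000)
after link 2: o_2 = (4.3296, 0.4281, 7.0000)
after link 3: o_3 = (7.0379, -2.9873, 6.0000)

7.038 -2.987 6.000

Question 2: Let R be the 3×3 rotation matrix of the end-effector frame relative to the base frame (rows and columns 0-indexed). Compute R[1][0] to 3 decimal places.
End-effector x-axis (col 0 of R) = (0.8365,0.2241,-0.5000)
R[1][0] = 0.2241

0.224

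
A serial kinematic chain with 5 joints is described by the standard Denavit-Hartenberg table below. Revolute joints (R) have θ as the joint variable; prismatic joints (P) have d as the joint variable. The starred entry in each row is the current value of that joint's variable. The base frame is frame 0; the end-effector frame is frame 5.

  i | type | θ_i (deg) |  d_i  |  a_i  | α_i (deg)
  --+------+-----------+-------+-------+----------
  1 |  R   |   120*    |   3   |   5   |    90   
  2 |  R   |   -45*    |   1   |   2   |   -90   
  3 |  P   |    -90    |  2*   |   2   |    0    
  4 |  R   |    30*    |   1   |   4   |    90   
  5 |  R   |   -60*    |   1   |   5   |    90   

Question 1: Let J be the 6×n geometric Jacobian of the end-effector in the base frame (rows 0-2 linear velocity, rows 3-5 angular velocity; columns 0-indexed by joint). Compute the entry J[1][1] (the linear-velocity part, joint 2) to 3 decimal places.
3.499

axis z_1 = (0.8660,0.5000,0.0000); lever o_n−o_1 = (6.8264,6.4347,-4.0405)
cross product → J_v[:, 1] = (-2.0202,3.4992,2.1594)
J_ω[:, 1] = z_1
entry J[1][1] = 3.4992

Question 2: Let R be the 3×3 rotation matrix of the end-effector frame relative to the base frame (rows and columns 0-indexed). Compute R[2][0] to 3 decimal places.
-0.789

End-effector x-axis (col 0 of R) = (0.5928,-0.1607,-0.7891)
R[2][0] = -0.7891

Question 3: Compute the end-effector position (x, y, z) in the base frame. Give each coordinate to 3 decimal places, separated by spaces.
4.326 10.765 -1.040

after link 1: o_1 = (-2.5000, 4.3301, 3.0000)
after link 2: o_2 = (-2.3411, 6.0549, 1.5858)
after link 3: o_3 = (-1.3161, 8.2796, 3.0000)
after link 4: o_4 = (0.6232, 11.8488, 2.2929)
after link 5: o_5 = (4.3264, 10.7648, -1.0405)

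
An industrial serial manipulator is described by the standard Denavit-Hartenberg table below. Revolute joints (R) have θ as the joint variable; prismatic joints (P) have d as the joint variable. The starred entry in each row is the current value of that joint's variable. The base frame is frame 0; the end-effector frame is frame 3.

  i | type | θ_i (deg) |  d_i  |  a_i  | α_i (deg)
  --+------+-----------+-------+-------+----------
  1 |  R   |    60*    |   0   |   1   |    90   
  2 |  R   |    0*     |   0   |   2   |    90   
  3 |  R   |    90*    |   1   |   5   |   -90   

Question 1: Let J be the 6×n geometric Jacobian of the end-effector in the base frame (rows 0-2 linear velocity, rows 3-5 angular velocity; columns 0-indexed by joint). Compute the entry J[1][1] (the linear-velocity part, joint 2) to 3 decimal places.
0.866

axis z_1 = (0.8660,-0.5000,0.0000); lever o_n−o_1 = (5.3301,-0.7679,-1.0000)
cross product → J_v[:, 1] = (0.5000,0.8660,2.0000)
J_ω[:, 1] = z_1
entry J[1][1] = 0.8660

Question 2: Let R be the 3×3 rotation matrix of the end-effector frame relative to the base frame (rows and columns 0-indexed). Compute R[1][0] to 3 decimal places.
-0.500

End-effector x-axis (col 0 of R) = (0.8660,-0.5000,0.0000)
R[1][0] = -0.5000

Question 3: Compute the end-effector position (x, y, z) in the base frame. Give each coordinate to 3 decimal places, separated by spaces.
after link 1: o_1 = (0.5000, 0.8660, 0.0000)
after link 2: o_2 = (1.5000, 2.5981, 0.0000)
after link 3: o_3 = (5.8301, 0.0981, -1.0000)

5.830 0.098 -1.000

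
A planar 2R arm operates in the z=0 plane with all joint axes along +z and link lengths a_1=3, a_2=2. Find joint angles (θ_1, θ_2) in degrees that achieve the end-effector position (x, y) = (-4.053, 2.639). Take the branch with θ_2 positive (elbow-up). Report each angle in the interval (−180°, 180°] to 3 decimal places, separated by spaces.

134.994 30.011

cos θ_2 = (23.3911−3²−2²)/(2·3·2) = 0.8659; θ_2 = 30.0112° (elbow-up)
β = atan2(2.6390,-4.0530) = 146.9309°; ψ = atan2(1.0003,4.7319) = 11.9369°
θ_1 = β − ψ = 134.9941°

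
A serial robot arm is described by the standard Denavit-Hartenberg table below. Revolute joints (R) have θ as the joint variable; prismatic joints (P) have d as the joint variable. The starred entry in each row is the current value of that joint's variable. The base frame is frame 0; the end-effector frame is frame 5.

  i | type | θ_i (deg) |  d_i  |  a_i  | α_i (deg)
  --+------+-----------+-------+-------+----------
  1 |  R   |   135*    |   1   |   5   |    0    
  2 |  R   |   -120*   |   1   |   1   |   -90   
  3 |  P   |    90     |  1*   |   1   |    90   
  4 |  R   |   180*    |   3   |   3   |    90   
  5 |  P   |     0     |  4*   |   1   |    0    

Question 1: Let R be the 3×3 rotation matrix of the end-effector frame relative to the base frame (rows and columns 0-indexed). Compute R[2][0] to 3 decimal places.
End-effector x-axis (col 0 of R) = (-0.0000,0.0000,1.0000)
R[2][0] = 1.0000

1.000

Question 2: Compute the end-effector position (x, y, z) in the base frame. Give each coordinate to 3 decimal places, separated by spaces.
after link 1: o_1 = (-3.5355, 3.5355, 1.0000)
after link 2: o_2 = (-2.5696, 3.7944, 2.0000)
after link 3: o_3 = (-2.8284, 4.7603, 1.0000)
after link 4: o_4 = (0.0694, 5.5367, 4.0000)
after link 5: o_5 = (-0.9659, 9.4004, 5.0000)

-0.966 9.400 5.000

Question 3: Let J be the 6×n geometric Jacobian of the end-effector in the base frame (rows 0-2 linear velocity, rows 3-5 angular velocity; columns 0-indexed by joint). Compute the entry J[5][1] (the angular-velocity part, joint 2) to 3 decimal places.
axis z_1 = (0.0000,0.0000,1.0000); lever o_n−o_1 = (2.5696,5.8649,4.0000)
cross product → J_v[:, 1] = (-5.8649,2.5696,0.0000)
J_ω[:, 1] = z_1
entry J[5][1] = 1.0000

1.000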